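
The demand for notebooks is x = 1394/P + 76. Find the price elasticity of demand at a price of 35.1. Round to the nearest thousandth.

At P = 35.1, x = 115.7151.
dx/dP = −1394/P² = −1.1315.
Point elasticity E = (dx/dP)·(P/x) = -1.1315 × 35.1/115.7151 ≈ -0.343.
|E| < 1, so demand is inelastic at this price.

-0.343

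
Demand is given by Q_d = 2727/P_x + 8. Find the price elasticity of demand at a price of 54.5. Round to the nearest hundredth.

-0.86

At P_x = 54.5, Q_d = 58.0367.
dQ_d/dP_x = −2727/P_x² = −0.9181.
Point elasticity E = (dQ_d/dP_x)·(P_x/Q_d) = -0.9181 × 54.5/58.0367 ≈ -0.86.
|E| < 1, so demand is inelastic at this price.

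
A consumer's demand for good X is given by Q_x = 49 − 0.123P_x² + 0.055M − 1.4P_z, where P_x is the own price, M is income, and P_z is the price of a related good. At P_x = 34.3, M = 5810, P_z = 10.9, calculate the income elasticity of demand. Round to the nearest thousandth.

1.532

At the given point, Q_x = 49 − 0.123(34.3)² + 0.055(5810) − 1.4(10.9) = 49 − 144.7083 + 319.55 − 15.26 = 208.5817.
∂Q_x/∂M = +0.055, so E_I = 0.055·(5810/208.5817) ≈ 1.532.
E_I > 1: normal good (luxury).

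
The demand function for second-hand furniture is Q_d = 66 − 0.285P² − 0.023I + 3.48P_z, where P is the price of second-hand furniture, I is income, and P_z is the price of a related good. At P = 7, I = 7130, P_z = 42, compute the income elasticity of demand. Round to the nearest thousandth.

Substituting, Q_d = 66 − 0.285(7)² − 0.023(7130) + 3.48(42) = 66 − 13.965 − 163.99 + 146.16 = 34.205.
∂Q_d/∂I = −0.023, so E_I = -0.023·(7130/34.205) ≈ -4.794.
E_I < 0: inferior good.

-4.794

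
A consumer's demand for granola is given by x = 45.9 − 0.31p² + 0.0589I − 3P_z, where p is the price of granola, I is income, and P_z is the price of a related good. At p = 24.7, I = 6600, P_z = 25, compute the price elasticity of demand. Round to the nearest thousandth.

-2.218

x = 45.9 − 0.31(24.7)² + 0.0589(6600) − 3(25) = 45.9 − 189.1279 + 388.74 − 75 = 170.5121.
∂x/∂p = −2·0.31·p = -15.314, so E_p = -15.314·(24.7/170.5121) ≈ -2.218.
|E_p| > 1: demand is elastic.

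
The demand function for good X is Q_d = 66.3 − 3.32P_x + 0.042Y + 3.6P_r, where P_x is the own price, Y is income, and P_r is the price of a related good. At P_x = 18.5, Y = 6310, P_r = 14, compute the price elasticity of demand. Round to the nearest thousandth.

-0.192

At the given point, Q_d = 66.3 − 3.32(18.5) + 0.042(6310) + 3.6(14) = 66.3 − 61.42 + 265.02 + 50.4 = 320.3.
∂Q_d/∂P_x = −3.32, so E_p = (−3.32)·(18.5/320.3) ≈ -0.192.
|E_p| < 1: demand is inelastic.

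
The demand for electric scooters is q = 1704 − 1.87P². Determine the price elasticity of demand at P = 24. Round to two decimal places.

-3.44

At P = 24, q = 626.88.
dq/dP = −2·1.87·P = −89.76.
Point elasticity E = (dq/dP)·(P/q) = -89.76 × 24/626.88 ≈ -3.44.
|E| > 1, so demand is elastic at this price.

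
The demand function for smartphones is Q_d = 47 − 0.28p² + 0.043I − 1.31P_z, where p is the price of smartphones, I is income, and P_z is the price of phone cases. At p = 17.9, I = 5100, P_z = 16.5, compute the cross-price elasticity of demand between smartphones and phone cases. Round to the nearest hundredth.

Substituting, Q_d = 47 − 0.28(17.9)² + 0.043(5100) − 1.31(16.5) = 47 − 89.7148 + 219.3 − 21.615 = 154.9702.
∂Q_d/∂P_z = −1.31, so E_xy = -1.31·(16.5/154.9702) ≈ -0.14.
E_xy < 0: the goods are complements.

-0.14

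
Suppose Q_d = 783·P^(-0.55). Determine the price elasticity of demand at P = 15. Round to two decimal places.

-0.55

For a Cobb–Douglas (constant-elasticity) form Q_d = A·P^α·…, the elasticity with respect to P equals the exponent α at every point.
Here the exponent on P is -0.55, so the price elasticity of demand is -0.55.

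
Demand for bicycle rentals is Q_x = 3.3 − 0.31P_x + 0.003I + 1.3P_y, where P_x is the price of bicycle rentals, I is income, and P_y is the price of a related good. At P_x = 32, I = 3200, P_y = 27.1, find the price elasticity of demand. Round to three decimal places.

Evaluating quantity at (P_x, I, P_y) gives Q_x = 3.3 − 0.31(32) + 0.003(3200) + 1.3(27.1) = 3.3 − 9.92 + 9.6 + 35.23 = 38.21.
∂Q_x/∂P_x = −0.31, so E_p = (−0.31)·(32/38.21) ≈ -0.260.
|E_p| < 1: demand is inelastic.

-0.260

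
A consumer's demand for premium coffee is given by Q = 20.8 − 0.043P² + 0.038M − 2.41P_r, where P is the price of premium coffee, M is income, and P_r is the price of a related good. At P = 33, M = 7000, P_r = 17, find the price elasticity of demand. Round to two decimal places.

First evaluate Q: 20.8 − 0.043(33)² + 0.038(7000) − 2.41(17) = 20.8 − 46.827 + 266 − 40.97 = 199.003.
∂Q/∂P = −2·0.043·P = -2.838, so E_p = -2.838·(33/199.003) ≈ -0.47.
|E_p| < 1: demand is inelastic.

-0.47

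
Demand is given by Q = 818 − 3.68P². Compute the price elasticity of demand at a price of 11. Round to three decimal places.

At P = 11, Q = 372.72.
dQ/dP = −2·3.68·P = −80.96.
Point elasticity E = (dQ/dP)·(P/Q) = -80.96 × 11/372.72 ≈ -2.389.
|E| > 1, so demand is elastic at this price.

-2.389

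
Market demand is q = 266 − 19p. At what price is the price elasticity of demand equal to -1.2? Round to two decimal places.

Set −bp/(a − bp) = −1.2 ⇒ bp = 1.2(a − bp) ⇒ bp(1+1.2) = 1.2·a.
p = 1.2·266/(19·2.2) ≈ 7.64.

7.64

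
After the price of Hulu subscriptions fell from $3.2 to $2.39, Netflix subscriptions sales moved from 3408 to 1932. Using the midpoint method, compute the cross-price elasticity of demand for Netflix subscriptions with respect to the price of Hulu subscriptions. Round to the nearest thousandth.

%ΔQ_x = (1932 − 3408)/[(3408+1932)/2] = -1476/2670 ≈ -0.5528.
%ΔP_y = (2.39 − 3.2)/[(3.2+2.39)/2] ≈ -0.2898.
E_xy = -0.5528/-0.2898 ≈ 1.908.
E_xy > 0, so Netflix subscriptions and Hulu subscriptions are substitutes.

1.908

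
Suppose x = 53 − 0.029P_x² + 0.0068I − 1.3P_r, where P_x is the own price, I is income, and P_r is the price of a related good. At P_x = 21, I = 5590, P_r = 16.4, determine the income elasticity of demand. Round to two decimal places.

0.67

x = 53 − 0.029(21)² + 0.0068(5590) − 1.3(16.4) = 53 − 12.789 + 38.012 − 21.32 = 56.903.
∂x/∂I = +0.0068, so E_I = 0.0068·(5590/56.903) ≈ 0.67.
E_I ∈ (0,1): normal good (necessity).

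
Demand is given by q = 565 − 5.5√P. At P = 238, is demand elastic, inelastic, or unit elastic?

inelastic

At P = 238, q = 480.1501.
dq/dP = −5.5/(2√P) = −5.5/(2·15.4272).
Point elasticity E = (dq/dP)·(P/q) = -0.1783 × 238/480.1501 ≈ -0.088.
|E| ≈ 0.088 < 1, so demand is inelastic.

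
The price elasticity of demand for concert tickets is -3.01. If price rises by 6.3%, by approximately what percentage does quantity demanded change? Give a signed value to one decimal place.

%ΔQ ≈ E × %ΔP = (-3.01) × (6.3%) ≈ -19.0%.

-19.0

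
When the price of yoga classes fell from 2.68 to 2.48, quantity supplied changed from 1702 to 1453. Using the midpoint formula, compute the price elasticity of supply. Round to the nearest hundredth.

%Δq = (1453 − 1702)/[(1702 + 1453)/2] = -249/1577.5 ≈ -0.1578.
%ΔP = (2.48 − 2.68)/[(2.68 + 2.48)/2] = -0.2/2.58 ≈ -0.0775.
Arc elasticity E = %Δq/%ΔP ≈ -0.1578/-0.0775 ≈ 2.04.
|E| > 1: supply is elastic over this range.

2.04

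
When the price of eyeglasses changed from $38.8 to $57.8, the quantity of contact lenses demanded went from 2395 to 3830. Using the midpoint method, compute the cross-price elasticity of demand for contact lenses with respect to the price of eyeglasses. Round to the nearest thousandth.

1.172

%ΔQ_x = (3830 − 2395)/[(2395+3830)/2] = 1435/3112.5 ≈ 0.4610.
%ΔP_y = (57.8 − 38.8)/[(38.8+57.8)/2] ≈ 0.3934.
E_xy = 0.4610/0.3934 ≈ 1.172.
E_xy > 0, so contact lenses and eyeglasses are substitutes.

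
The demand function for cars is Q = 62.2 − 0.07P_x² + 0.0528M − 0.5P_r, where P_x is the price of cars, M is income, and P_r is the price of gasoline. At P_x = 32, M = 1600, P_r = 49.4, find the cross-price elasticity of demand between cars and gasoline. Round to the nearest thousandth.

-0.491

Q = 62.2 − 0.07(32)² + 0.0528(1600) − 0.5(49.4) = 62.2 − 71.68 + 84.48 − 24.7 = 50.3.
∂Q/∂P_r = −0.5, so E_xy = -0.5·(49.4/50.3) ≈ -0.491.
E_xy < 0: the goods are complements.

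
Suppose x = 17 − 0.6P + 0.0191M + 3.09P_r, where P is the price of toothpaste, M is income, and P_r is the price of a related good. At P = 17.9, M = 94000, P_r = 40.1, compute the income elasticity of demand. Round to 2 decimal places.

Evaluating quantity at (P, M, P_r) gives x = 17 − 0.6(17.9) + 0.0191(94000) + 3.09(40.1) = 17 − 10.74 + 1795.4 + 123.909 = 1925.569.
∂x/∂M = +0.0191, so E_I = 0.0191·(94000/1925.569) ≈ 0.93.
E_I ∈ (0,1): normal good (necessity).

0.93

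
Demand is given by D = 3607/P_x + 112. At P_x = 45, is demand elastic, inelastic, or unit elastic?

At P_x = 45, D = 192.1556.
dD/dP_x = −3607/P_x² = −1.7812.
Point elasticity E = (dD/dP_x)·(P_x/D) = -1.7812 × 45/192.1556 ≈ -0.417.
|E| ≈ 0.417 < 1, so demand is inelastic.

inelastic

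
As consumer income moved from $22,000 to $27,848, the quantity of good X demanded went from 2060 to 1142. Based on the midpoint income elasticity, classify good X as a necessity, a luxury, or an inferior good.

inferior

%ΔQ = (1142 − 2060)/[(2060+1142)/2] = -918/1601 ≈ -0.5734.
%ΔM = (27,848 − 22,000)/[(22,000+27,848)/2] = 5848/24924 ≈ 0.2346.
E_I = %ΔQ/%ΔM ≈ -2.444.
E_I < 0: inferior good.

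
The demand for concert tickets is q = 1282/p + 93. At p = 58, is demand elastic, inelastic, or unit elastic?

inelastic

At p = 58, q = 115.1034.
dq/dp = −1282/p² = −0.3811.
Point elasticity E = (dq/dp)·(p/q) = -0.3811 × 58/115.1034 ≈ -0.192.
|E| ≈ 0.192 < 1, so demand is inelastic.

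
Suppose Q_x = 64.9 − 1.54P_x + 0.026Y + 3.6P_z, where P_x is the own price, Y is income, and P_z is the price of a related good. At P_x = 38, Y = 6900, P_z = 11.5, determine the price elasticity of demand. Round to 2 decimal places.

At the given point, Q_x = 64.9 − 1.54(38) + 0.026(6900) + 3.6(11.5) = 64.9 − 58.52 + 179.4 + 41.4 = 227.18.
∂Q_x/∂P_x = −1.54, so E_p = (−1.54)·(38/227.18) ≈ -0.26.
|E_p| < 1: demand is inelastic.

-0.26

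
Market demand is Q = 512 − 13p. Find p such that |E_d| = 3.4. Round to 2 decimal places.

Set −bp/(a − bp) = −3.4 ⇒ bp = 3.4(a − bp) ⇒ bp(1+3.4) = 3.4·a.
p = 3.4·512/(13·4.4) ≈ 30.43.

30.43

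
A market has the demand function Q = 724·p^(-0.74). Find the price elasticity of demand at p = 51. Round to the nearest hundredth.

-0.74

For a Cobb–Douglas (constant-elasticity) form Q = A·p^α·…, the elasticity with respect to p equals the exponent α at every point.
Here the exponent on p is -0.74, so the price elasticity of demand is -0.74.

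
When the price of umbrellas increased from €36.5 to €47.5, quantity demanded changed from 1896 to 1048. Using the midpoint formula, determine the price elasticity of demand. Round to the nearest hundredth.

%Δq = (1048 − 1896)/[(1896 + 1048)/2] = -848/1472 ≈ -0.5761.
%Δp = (47.5 − 36.5)/[(36.5 + 47.5)/2] = 11/42 ≈ 0.2619.
Arc elasticity E = %Δq/%Δp ≈ -0.5761/0.2619 ≈ -2.20.
|E| > 1: demand is elastic over this range.

-2.20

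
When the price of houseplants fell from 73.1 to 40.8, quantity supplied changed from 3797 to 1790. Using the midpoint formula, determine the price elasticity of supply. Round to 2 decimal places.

%ΔQ = (1790 − 3797)/[(3797 + 1790)/2] = -2007/2793.5 ≈ -0.7185.
%ΔP = (40.8 − 73.1)/[(73.1 + 40.8)/2] = -32.3/56.95 ≈ -0.5672.
Arc elasticity E = %ΔQ/%ΔP ≈ -0.7185/-0.5672 ≈ 1.27.
|E| > 1: supply is elastic over this range.

1.27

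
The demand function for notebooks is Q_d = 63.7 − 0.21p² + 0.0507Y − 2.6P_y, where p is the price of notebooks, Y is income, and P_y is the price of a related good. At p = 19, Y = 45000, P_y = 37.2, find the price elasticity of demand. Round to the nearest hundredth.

Evaluating quantity at (p, Y, P_y) gives Q_d = 63.7 − 0.21(19)² + 0.0507(45000) − 2.6(37.2) = 63.7 − 75.81 + 2281.5 − 96.72 = 2172.67.
∂Q_d/∂p = −2·0.21·p = -7.98, so E_p = -7.98·(19/2172.67) ≈ -0.07.
|E_p| < 1: demand is inelastic.

-0.07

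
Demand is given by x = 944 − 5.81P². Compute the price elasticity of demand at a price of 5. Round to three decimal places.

-0.364

At P = 5, x = 798.75.
dx/dP = −2·5.81·P = −58.1.
Point elasticity E = (dx/dP)·(P/x) = -58.1 × 5/798.75 ≈ -0.364.
|E| < 1, so demand is inelastic at this price.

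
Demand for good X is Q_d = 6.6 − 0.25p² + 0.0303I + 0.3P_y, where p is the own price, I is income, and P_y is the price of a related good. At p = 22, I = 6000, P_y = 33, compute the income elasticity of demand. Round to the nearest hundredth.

Evaluating quantity at (p, I, P_y) gives Q_d = 6.6 − 0.25(22)² + 0.0303(6000) + 0.3(33) = 6.6 − 121 + 181.8 + 9.9 = 77.3.
∂Q_d/∂I = +0.0303, so E_I = 0.0303·(6000/77.3) ≈ 2.35.
E_I > 1: normal good (luxury).

2.35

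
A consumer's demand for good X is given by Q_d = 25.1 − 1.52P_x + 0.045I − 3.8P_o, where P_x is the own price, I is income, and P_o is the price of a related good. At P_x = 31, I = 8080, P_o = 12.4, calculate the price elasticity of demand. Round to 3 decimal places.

-0.160

Q_d = 25.1 − 1.52(31) + 0.045(8080) − 3.8(12.4) = 25.1 − 47.12 + 363.6 − 47.12 = 294.46.
∂Q_d/∂P_x = −1.52, so E_p = (−1.52)·(31/294.46) ≈ -0.160.
|E_p| < 1: demand is inelastic.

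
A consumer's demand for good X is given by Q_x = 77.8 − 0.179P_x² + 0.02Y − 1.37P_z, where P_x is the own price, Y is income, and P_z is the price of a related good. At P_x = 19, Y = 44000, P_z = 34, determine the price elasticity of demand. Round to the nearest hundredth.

-0.15

First evaluate Q_x: 77.8 − 0.179(19)² + 0.02(44000) − 1.37(34) = 77.8 − 64.619 + 880 − 46.58 = 846.601.
∂Q_x/∂P_x = −2·0.179·P_x = -6.802, so E_p = -6.802·(19/846.601) ≈ -0.15.
|E_p| < 1: demand is inelastic.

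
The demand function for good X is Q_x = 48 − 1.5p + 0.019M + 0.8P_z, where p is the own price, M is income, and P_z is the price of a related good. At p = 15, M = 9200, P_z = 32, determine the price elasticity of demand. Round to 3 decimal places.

At the given point, Q_x = 48 − 1.5(15) + 0.019(9200) + 0.8(32) = 48 − 22.5 + 174.8 + 25.6 = 225.9.
∂Q_x/∂p = −1.5, so E_p = (−1.5)·(15/225.9) ≈ -0.100.
|E_p| < 1: demand is inelastic.

-0.100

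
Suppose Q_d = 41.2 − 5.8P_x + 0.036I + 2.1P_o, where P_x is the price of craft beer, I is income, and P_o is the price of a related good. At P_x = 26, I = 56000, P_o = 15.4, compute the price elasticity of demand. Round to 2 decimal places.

-0.08

First evaluate Q_d: 41.2 − 5.8(26) + 0.036(56000) + 2.1(15.4) = 41.2 − 150.8 + 2016 + 32.34 = 1938.74.
∂Q_d/∂P_x = −5.8, so E_p = (−5.8)·(26/1938.74) ≈ -0.08.
|E_p| < 1: demand is inelastic.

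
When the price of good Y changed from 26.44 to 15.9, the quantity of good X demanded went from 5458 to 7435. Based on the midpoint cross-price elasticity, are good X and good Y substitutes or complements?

%ΔQ_x = (7435 − 5458)/[(5458+7435)/2] = 1977/6446.5 ≈ 0.3067.
%ΔP_y = (15.9 − 26.44)/[(26.44+15.9)/2] ≈ -0.4979.
E_xy = 0.3067/-0.4979 ≈ -0.616.
E_xy < 0, so the goods are complements.

complements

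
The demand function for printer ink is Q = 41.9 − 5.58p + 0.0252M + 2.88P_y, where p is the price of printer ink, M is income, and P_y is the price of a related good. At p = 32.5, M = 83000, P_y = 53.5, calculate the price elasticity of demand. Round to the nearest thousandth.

-0.086

Q = 41.9 − 5.58(32.5) + 0.0252(83000) + 2.88(53.5) = 41.9 − 181.35 + 2091.6 + 154.08 = 2106.23.
∂Q/∂p = −5.58, so E_p = (−5.58)·(32.5/2106.23) ≈ -0.086.
|E_p| < 1: demand is inelastic.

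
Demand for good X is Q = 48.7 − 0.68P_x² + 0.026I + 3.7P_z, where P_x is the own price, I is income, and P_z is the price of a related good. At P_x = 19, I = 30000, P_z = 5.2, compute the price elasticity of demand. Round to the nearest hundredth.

-0.81

Evaluating quantity at (P_x, I, P_z) gives Q = 48.7 − 0.68(19)² + 0.026(30000) + 3.7(5.2) = 48.7 − 245.48 + 780 + 19.24 = 602.46.
∂Q/∂P_x = −2·0.68·P_x = -25.84, so E_p = -25.84·(19/602.46) ≈ -0.81.
|E_p| < 1: demand is inelastic.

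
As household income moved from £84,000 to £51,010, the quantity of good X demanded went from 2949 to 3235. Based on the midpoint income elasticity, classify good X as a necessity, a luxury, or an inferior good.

inferior

%ΔQ = (3235 − 2949)/[(2949+3235)/2] = 286/3092 ≈ 0.0925.
%ΔY = (51,010 − 84,000)/[(84,000+51,010)/2] = -32990/67505 ≈ -0.4887.
E_I = %ΔQ/%ΔY ≈ -0.189.
E_I < 0: inferior good.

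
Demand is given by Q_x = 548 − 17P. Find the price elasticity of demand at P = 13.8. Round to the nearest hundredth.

-0.75

At P = 13.8, Q_x = 313.4.
dQ_x/dP = −17.
Point elasticity E = (dQ_x/dP)·(P/Q_x) = -17 × 13.8/313.4 ≈ -0.75.
|E| < 1, so demand is inelastic at this price.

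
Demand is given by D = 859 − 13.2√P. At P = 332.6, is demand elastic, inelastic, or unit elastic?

At P = 332.6, D = 618.2673.
dD/dP = −13.2/(2√P) = −13.2/(2·18.2373).
Point elasticity E = (dD/dP)·(P/D) = -0.3619 × 332.6/618.2673 ≈ -0.195.
|E| ≈ 0.195 < 1, so demand is inelastic.

inelastic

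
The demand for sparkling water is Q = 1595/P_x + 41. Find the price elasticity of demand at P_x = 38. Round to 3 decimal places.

At P_x = 38, Q = 82.9737.
dQ/dP_x = −1595/P_x² = −1.1046.
Point elasticity E = (dQ/dP_x)·(P_x/Q) = -1.1046 × 38/82.9737 ≈ -0.506.
|E| < 1, so demand is inelastic at this price.

-0.506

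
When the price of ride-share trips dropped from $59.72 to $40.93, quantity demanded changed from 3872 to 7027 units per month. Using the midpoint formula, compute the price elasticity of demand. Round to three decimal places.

-1.551

%ΔQ = (7027 − 3872)/[(3872 + 7027)/2] = 3155/5449.5 ≈ 0.5790.
%Δp = (40.93 − 59.72)/[(59.72 + 40.93)/2] = -18.79/50.325 ≈ -0.3734.
Arc elasticity E = %ΔQ/%Δp ≈ 0.5790/-0.3734 ≈ -1.551.
|E| > 1: demand is elastic over this range.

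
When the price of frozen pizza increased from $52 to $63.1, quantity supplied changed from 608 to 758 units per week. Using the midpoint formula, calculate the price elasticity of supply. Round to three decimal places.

%ΔQ = (758 − 608)/[(608 + 758)/2] = 150/683 ≈ 0.2196.
%Δp = (63.1 − 52)/[(52 + 63.1)/2] = 11.1/57.55 ≈ 0.1929.
Arc elasticity E = %ΔQ/%Δp ≈ 0.2196/0.1929 ≈ 1.139.
|E| > 1: supply is elastic over this range.

1.139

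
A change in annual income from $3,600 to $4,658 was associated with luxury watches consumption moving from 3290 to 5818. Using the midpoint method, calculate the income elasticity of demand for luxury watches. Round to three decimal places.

%ΔQ = (5818 − 3290)/[(3290+5818)/2] = 2528/4554 ≈ 0.5551.
%ΔM = (4,658 − 3,600)/[(3,600+4,658)/2] = 1058/4129 ≈ 0.2562.
E_I = %ΔQ/%ΔM ≈ 2.166.
E_I > 1: normal good (luxury).

2.166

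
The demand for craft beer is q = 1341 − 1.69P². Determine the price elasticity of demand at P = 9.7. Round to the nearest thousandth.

At P = 9.7, q = 1181.9879.
dq/dP = −2·1.69·P = −32.786.
Point elasticity E = (dq/dP)·(P/q) = -32.786 × 9.7/1181.9879 ≈ -0.269.
|E| < 1, so demand is inelastic at this price.

-0.269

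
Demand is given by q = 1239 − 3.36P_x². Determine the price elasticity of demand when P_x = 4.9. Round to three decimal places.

-0.139

At P_x = 4.9, q = 1158.3264.
dq/dP_x = −2·3.36·P_x = −32.928.
Point elasticity E = (dq/dP_x)·(P_x/q) = -32.928 × 4.9/1158.3264 ≈ -0.139.
|E| < 1, so demand is inelastic at this price.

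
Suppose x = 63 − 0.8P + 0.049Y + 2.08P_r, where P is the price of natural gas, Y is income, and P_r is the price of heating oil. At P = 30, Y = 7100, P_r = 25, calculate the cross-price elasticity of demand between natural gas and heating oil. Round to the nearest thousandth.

At the given point, x = 63 − 0.8(30) + 0.049(7100) + 2.08(25) = 63 − 24 + 347.9 + 52 = 438.9.
∂x/∂P_r = +2.08, so E_xy = 2.08·(25/438.9) ≈ 0.118.
E_xy > 0: the goods are substitutes.

0.118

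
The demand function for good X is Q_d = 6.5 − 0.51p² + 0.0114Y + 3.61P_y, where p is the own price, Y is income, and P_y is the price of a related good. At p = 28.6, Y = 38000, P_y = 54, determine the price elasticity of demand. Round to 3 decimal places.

-3.836

At the given point, Q_d = 6.5 − 0.51(28.6)² + 0.0114(38000) + 3.61(54) = 6.5 − 417.1596 + 433.2 + 194.94 = 217.4804.
∂Q_d/∂p = −2·0.51·p = -29.172, so E_p = -29.172·(28.6/217.4804) ≈ -3.836.
|E_p| > 1: demand is elastic.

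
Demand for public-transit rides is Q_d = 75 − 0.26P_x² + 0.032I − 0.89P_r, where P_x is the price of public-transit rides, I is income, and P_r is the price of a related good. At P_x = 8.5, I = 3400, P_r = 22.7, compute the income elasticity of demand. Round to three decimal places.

First evaluate Q_d: 75 − 0.26(8.5)² + 0.032(3400) − 0.89(22.7) = 75 − 18.785 + 108.8 − 20.203 = 144.812.
∂Q_d/∂I = +0.032, so E_I = 0.032·(3400/144.812) ≈ 0.751.
E_I ∈ (0,1): normal good (necessity).

0.751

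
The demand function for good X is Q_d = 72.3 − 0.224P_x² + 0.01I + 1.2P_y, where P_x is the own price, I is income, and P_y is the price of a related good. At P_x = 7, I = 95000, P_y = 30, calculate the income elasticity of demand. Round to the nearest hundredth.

Substituting, Q_d = 72.3 − 0.224(7)² + 0.01(95000) + 1.2(30) = 72.3 − 10.976 + 950 + 36 = 1047.324.
∂Q_d/∂I = +0.01, so E_I = 0.01·(95000/1047.324) ≈ 0.91.
E_I ∈ (0,1): normal good (necessity).

0.91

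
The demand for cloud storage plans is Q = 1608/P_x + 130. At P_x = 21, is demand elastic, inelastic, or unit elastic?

inelastic

At P_x = 21, Q = 206.5714.
dQ/dP_x = −1608/P_x² = −3.6463.
Point elasticity E = (dQ/dP_x)·(P_x/Q) = -3.6463 × 21/206.5714 ≈ -0.371.
|E| ≈ 0.371 < 1, so demand is inelastic.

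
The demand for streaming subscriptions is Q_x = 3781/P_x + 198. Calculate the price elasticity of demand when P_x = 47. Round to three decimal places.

At P_x = 47, Q_x = 278.4468.
dQ_x/dP_x = −3781/P_x² = −1.7116.
Point elasticity E = (dQ_x/dP_x)·(P_x/Q_x) = -1.7116 × 47/278.4468 ≈ -0.289.
|E| < 1, so demand is inelastic at this price.

-0.289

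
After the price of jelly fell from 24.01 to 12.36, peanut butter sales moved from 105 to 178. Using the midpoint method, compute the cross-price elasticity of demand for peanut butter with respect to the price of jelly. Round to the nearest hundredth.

%ΔQ_x = (178 − 105)/[(105+178)/2] = 73/141.5 ≈ 0.5159.
%ΔP_y = (12.36 − 24.01)/[(24.01+12.36)/2] ≈ -0.6406.
E_xy = 0.5159/-0.6406 ≈ -0.81.
E_xy < 0, so peanut butter and jelly are complements.

-0.81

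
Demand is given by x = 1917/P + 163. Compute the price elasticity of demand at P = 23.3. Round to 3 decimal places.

At P = 23.3, x = 245.2747.
dx/dP = −1917/P² = −3.5311.
Point elasticity E = (dx/dP)·(P/x) = -3.5311 × 23.3/245.2747 ≈ -0.335.
|E| < 1, so demand is inelastic at this price.

-0.335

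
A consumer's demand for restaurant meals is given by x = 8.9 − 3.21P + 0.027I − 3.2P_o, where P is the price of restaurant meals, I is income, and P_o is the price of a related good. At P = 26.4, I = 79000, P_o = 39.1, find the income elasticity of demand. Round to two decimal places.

1.10

First evaluate x: 8.9 − 3.21(26.4) + 0.027(79000) − 3.2(39.1) = 8.9 − 84.744 + 2133 − 125.12 = 1932.036.
∂x/∂I = +0.027, so E_I = 0.027·(79000/1932.036) ≈ 1.10.
E_I > 1: normal good (luxury).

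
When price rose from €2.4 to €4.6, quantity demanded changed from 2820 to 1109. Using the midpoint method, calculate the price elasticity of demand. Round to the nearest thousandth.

%ΔQ = (1109 − 2820)/[(2820 + 1109)/2] = -1711/1964.5 ≈ -0.8710.
%ΔP = (4.6 − 2.4)/[(2.4 + 4.6)/2] = 2.2/3.5 ≈ 0.6286.
Arc elasticity E = %ΔQ/%ΔP ≈ -0.8710/0.6286 ≈ -1.386.
|E| > 1: demand is elastic over this range.

-1.386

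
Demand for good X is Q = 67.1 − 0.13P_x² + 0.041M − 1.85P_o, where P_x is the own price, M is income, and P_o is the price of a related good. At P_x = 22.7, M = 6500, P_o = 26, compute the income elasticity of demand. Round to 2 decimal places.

At the given point, Q = 67.1 − 0.13(22.7)² + 0.041(6500) − 1.85(26) = 67.1 − 66.9877 + 266.5 − 48.1 = 218.5123.
∂Q/∂M = +0.041, so E_I = 0.041·(6500/218.5123) ≈ 1.22.
E_I > 1: normal good (luxury).

1.22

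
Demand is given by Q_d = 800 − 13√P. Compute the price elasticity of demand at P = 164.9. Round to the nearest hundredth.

-0.13

At P = 164.9, Q_d = 633.0626.
dQ_d/dP = −13/(2√P) = −13/(2·12.8413).
Point elasticity E = (dQ_d/dP)·(P/Q_d) = -0.5062 × 164.9/633.0626 ≈ -0.13.
|E| < 1, so demand is inelastic at this price.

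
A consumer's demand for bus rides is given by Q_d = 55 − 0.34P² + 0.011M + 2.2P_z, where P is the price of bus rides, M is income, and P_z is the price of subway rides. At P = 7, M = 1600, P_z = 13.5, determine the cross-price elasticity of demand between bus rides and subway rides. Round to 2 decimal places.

0.35

Evaluating quantity at (P, M, P_z) gives Q_d = 55 − 0.34(7)² + 0.011(1600) + 2.2(13.5) = 55 − 16.66 + 17.6 + 29.7 = 85.64.
∂Q_d/∂P_z = +2.2, so E_xy = 2.2·(13.5/85.64) ≈ 0.35.
E_xy > 0: the goods are substitutes.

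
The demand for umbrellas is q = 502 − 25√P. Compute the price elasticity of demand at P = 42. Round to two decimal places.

-0.24

At P = 42, q = 339.9815.
dq/dP = −25/(2√P) = −25/(2·6.4807).
Point elasticity E = (dq/dP)·(P/q) = -1.9288 × 42/339.9815 ≈ -0.24.
|E| < 1, so demand is inelastic at this price.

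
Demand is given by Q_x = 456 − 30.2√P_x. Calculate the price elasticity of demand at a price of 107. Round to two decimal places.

At P_x = 107, Q_x = 143.6088.
dQ_x/dP_x = −30.2/(2√P_x) = −30.2/(2·10.3441).
Point elasticity E = (dQ_x/dP_x)·(P_x/Q_x) = -1.4598 × 107/143.6088 ≈ -1.09.
|E| > 1, so demand is elastic at this price.

-1.09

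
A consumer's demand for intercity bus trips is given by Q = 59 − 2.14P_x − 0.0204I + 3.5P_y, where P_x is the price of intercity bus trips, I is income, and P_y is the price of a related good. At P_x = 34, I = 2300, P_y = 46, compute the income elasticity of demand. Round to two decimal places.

-0.47

Substituting, Q = 59 − 2.14(34) − 0.0204(2300) + 3.5(46) = 59 − 72.76 − 46.92 + 161 = 100.32.
∂Q/∂I = −0.0204, so E_I = -0.0204·(2300/100.32) ≈ -0.47.
E_I < 0: inferior good.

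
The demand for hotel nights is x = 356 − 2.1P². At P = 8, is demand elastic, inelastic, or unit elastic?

At P = 8, x = 221.6.
dx/dP = −2·2.1·P = −33.6.
Point elasticity E = (dx/dP)·(P/x) = -33.6 × 8/221.6 ≈ -1.213.
|E| ≈ 1.213 > 1, so demand is elastic.

elastic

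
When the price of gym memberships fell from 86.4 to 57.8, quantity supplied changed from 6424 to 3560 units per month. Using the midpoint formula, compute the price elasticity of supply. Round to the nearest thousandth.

1.446

%ΔQ = (3560 − 6424)/[(6424 + 3560)/2] = -2864/4992 ≈ -0.5737.
%Δp = (57.8 − 86.4)/[(86.4 + 57.8)/2] = -28.6/72.1 ≈ -0.3967.
Arc elasticity E = %ΔQ/%Δp ≈ -0.5737/-0.3967 ≈ 1.446.
|E| > 1: supply is elastic over this range.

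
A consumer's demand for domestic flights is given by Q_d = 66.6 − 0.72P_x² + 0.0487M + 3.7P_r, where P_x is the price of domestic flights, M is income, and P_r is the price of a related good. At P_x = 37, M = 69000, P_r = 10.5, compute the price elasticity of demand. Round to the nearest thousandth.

-0.795

Q_d = 66.6 − 0.72(37)² + 0.0487(69000) + 3.7(10.5) = 66.6 − 985.68 + 3360.3 + 38.85 = 2480.07.
∂Q_d/∂P_x = −2·0.72·P_x = -53.28, so E_p = -53.28·(37/2480.07) ≈ -0.795.
|E_p| < 1: demand is inelastic.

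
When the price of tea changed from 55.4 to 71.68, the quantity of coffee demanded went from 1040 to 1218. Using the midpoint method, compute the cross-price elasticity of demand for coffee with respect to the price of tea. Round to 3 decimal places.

%ΔQ_x = (1218 − 1040)/[(1040+1218)/2] = 178/1129 ≈ 0.1577.
%ΔP_y = (71.68 − 55.4)/[(55.4+71.68)/2] ≈ 0.2562.
E_xy = 0.1577/0.2562 ≈ 0.615.
E_xy > 0, so coffee and tea are substitutes.

0.615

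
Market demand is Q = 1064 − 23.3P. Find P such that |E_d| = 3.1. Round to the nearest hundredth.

34.53

Set −bP/(a − bP) = −3.1 ⇒ bP = 3.1(a − bP) ⇒ bP(1+3.1) = 3.1·a.
P = 3.1·1064/(23.3·4.1) ≈ 34.53.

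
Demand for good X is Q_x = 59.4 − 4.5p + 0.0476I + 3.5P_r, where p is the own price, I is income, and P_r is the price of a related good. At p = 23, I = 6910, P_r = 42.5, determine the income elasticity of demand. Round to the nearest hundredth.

0.76

First evaluate Q_x: 59.4 − 4.5(23) + 0.0476(6910) + 3.5(42.5) = 59.4 − 103.5 + 328.916 + 148.75 = 433.566.
∂Q_x/∂I = +0.0476, so E_I = 0.0476·(6910/433.566) ≈ 0.76.
E_I ∈ (0,1): normal good (necessity).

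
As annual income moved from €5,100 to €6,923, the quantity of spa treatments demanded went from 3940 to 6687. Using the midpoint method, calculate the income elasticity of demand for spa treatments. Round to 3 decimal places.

%ΔQ = (6687 − 3940)/[(3940+6687)/2] = 2747/5313.5 ≈ 0.5170.
%ΔM = (6,923 − 5,100)/[(5,100+6,923)/2] = 1823/6011.5 ≈ 0.3033.
E_I = %ΔQ/%ΔM ≈ 1.705.
E_I > 1: normal good (luxury).

1.705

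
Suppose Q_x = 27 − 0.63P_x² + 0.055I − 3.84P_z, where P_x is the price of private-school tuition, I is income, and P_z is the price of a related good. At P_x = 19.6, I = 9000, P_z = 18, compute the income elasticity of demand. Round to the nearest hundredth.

2.35

At the given point, Q_x = 27 − 0.63(19.6)² + 0.055(9000) − 3.84(18) = 27 − 242.0208 + 495 − 69.12 = 210.8592.
∂Q_x/∂I = +0.055, so E_I = 0.055·(9000/210.8592) ≈ 2.35.
E_I > 1: normal good (luxury).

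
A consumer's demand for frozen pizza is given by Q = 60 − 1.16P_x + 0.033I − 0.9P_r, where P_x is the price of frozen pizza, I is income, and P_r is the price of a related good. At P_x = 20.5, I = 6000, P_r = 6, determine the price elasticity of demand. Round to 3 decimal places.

First evaluate Q: 60 − 1.16(20.5) + 0.033(6000) − 0.9(6) = 60 − 23.78 + 198 − 5.4 = 228.82.
∂Q/∂P_x = −1.16, so E_p = (−1.16)·(20.5/228.82) ≈ -0.104.
|E_p| < 1: demand is inelastic.

-0.104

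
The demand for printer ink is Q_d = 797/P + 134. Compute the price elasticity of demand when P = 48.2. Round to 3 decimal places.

-0.110

At P = 48.2, Q_d = 150.5353.
dQ_d/dP = −797/P² = −0.3431.
Point elasticity E = (dQ_d/dP)·(P/Q_d) = -0.3431 × 48.2/150.5353 ≈ -0.110.
|E| < 1, so demand is inelastic at this price.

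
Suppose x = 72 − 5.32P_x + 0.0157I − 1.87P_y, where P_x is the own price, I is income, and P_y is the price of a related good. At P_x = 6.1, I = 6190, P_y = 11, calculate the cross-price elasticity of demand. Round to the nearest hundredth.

-0.18

Substituting, x = 72 − 5.32(6.1) + 0.0157(6190) − 1.87(11) = 72 − 32.452 + 97.183 − 20.57 = 116.161.
∂x/∂P_y = −1.87, so E_xy = -1.87·(11/116.161) ≈ -0.18.
E_xy < 0: the goods are complements.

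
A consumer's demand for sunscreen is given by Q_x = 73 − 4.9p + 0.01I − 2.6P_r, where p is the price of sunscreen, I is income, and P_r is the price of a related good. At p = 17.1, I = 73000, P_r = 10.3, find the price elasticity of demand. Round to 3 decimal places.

Evaluating quantity at (p, I, P_r) gives Q_x = 73 − 4.9(17.1) + 0.01(73000) − 2.6(10.3) = 73 − 83.79 + 730 − 26.78 = 692.43.
∂Q_x/∂p = −4.9, so E_p = (−4.9)·(17.1/692.43) ≈ -0.121.
|E_p| < 1: demand is inelastic.

-0.121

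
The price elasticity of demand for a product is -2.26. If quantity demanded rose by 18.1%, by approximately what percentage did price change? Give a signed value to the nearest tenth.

-8.0

%ΔQ ≈ E × %ΔP ⇒ %ΔP = %ΔQ / E = (18.1%)/(-2.26) ≈ -8.0%.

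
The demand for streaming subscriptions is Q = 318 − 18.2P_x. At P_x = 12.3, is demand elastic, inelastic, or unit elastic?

elastic

At P_x = 12.3, Q = 94.14.
dQ/dP_x = −18.2.
Point elasticity E = (dQ/dP_x)·(P_x/Q) = -18.2 × 12.3/94.14 ≈ -2.378.
|E| ≈ 2.378 > 1, so demand is elastic.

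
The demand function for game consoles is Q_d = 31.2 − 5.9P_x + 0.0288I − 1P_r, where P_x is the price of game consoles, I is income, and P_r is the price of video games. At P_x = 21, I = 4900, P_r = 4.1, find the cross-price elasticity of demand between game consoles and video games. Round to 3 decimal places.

-0.093

First evaluate Q_d: 31.2 − 5.9(21) + 0.0288(4900) − 1(4.1) = 31.2 − 123.9 + 141.12 − 4.1 = 44.32.
∂Q_d/∂P_r = −1, so E_xy = -1·(4.1/44.32) ≈ -0.093.
E_xy < 0: the goods are complements.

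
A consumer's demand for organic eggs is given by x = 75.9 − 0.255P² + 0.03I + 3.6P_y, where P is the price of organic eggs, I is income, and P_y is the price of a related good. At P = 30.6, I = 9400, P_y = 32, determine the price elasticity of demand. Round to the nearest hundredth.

First evaluate x: 75.9 − 0.255(30.6)² + 0.03(9400) + 3.6(32) = 75.9 − 238.7718 + 282 + 115.2 = 234.3282.
∂x/∂P = −2·0.255·P = -15.606, so E_p = -15.606·(30.6/234.3282) ≈ -2.04.
|E_p| > 1: demand is elastic.

-2.04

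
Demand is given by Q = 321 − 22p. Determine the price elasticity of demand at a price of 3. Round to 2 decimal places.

At p = 3, Q = 255.
dQ/dp = −22.
Point elasticity E = (dQ/dp)·(p/Q) = -22 × 3/255 ≈ -0.26.
|E| < 1, so demand is inelastic at this price.

-0.26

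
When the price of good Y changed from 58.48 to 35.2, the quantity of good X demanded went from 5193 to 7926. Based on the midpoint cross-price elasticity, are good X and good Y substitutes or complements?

complements

%ΔQ_x = (7926 − 5193)/[(5193+7926)/2] = 2733/6559.5 ≈ 0.4166.
%ΔP_y = (35.2 − 58.48)/[(58.48+35.2)/2] ≈ -0.4970.
E_xy = 0.4166/-0.4970 ≈ -0.838.
E_xy < 0, so the goods are complements.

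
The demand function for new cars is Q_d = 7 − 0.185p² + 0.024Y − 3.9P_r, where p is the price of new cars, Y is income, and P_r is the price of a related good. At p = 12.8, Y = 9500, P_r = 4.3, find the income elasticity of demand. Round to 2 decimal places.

1.21

First evaluate Q_d: 7 − 0.185(12.8)² + 0.024(9500) − 3.9(4.3) = 7 − 30.3104 + 228 − 16.77 = 187.9196.
∂Q_d/∂Y = +0.024, so E_I = 0.024·(9500/187.9196) ≈ 1.21.
E_I > 1: normal good (luxury).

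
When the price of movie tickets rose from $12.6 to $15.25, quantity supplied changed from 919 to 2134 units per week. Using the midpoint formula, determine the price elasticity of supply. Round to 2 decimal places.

4.18

%Δq = (2134 − 919)/[(919 + 2134)/2] = 1215/1526.5 ≈ 0.7959.
%Δp = (15.25 − 12.6)/[(12.6 + 15.25)/2] = 2.65/13.925 ≈ 0.1903.
Arc elasticity E = %Δq/%Δp ≈ 0.7959/0.1903 ≈ 4.18.
|E| > 1: supply is elastic over this range.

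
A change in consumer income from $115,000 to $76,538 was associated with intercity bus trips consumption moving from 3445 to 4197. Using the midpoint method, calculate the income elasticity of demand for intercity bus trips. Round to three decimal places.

%ΔQ = (4197 − 3445)/[(3445+4197)/2] = 752/3821 ≈ 0.1968.
%ΔM = (76,538 − 115,000)/[(115,000+76,538)/2] = -38462/95769 ≈ -0.4016.
E_I = %ΔQ/%ΔM ≈ -0.490.
E_I < 0: inferior good.

-0.490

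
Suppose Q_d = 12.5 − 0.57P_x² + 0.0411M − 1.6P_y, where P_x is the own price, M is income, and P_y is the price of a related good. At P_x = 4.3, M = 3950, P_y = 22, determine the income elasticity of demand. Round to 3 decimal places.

Substituting, Q_d = 12.5 − 0.57(4.3)² + 0.0411(3950) − 1.6(22) = 12.5 − 10.5393 + 162.345 − 35.2 = 129.1057.
∂Q_d/∂M = +0.0411, so E_I = 0.0411·(3950/129.1057) ≈ 1.257.
E_I > 1: normal good (luxury).

1.257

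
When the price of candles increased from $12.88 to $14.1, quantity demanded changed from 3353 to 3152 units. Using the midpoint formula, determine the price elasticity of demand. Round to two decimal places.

%Δq = (3152 − 3353)/[(3353 + 3152)/2] = -201/3252.5 ≈ -0.0618.
%ΔP = (14.1 − 12.88)/[(12.88 + 14.1)/2] = 1.22/13.49 ≈ 0.0904.
Arc elasticity E = %Δq/%ΔP ≈ -0.0618/0.0904 ≈ -0.68.
|E| < 1: demand is inelastic over this range.

-0.68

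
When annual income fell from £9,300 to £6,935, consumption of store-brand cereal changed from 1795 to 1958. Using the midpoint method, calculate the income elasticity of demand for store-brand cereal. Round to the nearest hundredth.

%ΔQ = (1958 − 1795)/[(1795+1958)/2] = 163/1876.5 ≈ 0.0869.
%ΔI = (6,935 − 9,300)/[(9,300+6,935)/2] = -2365/8117.5 ≈ -0.2913.
E_I = %ΔQ/%ΔI ≈ -0.30.
E_I < 0: inferior good.

-0.30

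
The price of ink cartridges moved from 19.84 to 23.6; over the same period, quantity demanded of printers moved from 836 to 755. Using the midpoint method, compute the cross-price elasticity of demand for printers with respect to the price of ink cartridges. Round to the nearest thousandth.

%ΔQ_x = (755 − 836)/[(836+755)/2] = -81/795.5 ≈ -0.1018.
%ΔP_y = (23.6 − 19.84)/[(19.84+23.6)/2] ≈ 0.1731.
E_xy = -0.1018/0.1731 ≈ -0.588.
E_xy < 0, so printers and ink cartridges are complements.

-0.588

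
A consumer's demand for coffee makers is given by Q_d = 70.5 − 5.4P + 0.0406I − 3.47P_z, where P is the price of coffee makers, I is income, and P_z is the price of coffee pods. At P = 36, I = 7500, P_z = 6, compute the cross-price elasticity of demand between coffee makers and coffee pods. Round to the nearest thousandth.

Evaluating quantity at (P, I, P_z) gives Q_d = 70.5 − 5.4(36) + 0.0406(7500) − 3.47(6) = 70.5 − 194.4 + 304.5 − 20.82 = 159.78.
∂Q_d/∂P_z = −3.47, so E_xy = -3.47·(6/159.78) ≈ -0.130.
E_xy < 0: the goods are complements.

-0.130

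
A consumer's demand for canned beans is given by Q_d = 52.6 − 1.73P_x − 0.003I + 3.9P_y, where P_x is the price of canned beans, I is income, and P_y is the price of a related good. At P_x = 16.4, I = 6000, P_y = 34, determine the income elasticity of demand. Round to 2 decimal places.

First evaluate Q_d: 52.6 − 1.73(16.4) − 0.003(6000) + 3.9(34) = 52.6 − 28.372 − 18 + 132.6 = 138.828.
∂Q_d/∂I = −0.003, so E_I = -0.003·(6000/138.828) ≈ -0.13.
E_I < 0: inferior good.

-0.13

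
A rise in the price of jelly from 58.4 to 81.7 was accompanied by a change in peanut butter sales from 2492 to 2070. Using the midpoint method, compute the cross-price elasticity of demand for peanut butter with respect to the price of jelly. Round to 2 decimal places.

%ΔQ_x = (2070 − 2492)/[(2492+2070)/2] = -422/2281 ≈ -0.1850.
%ΔP_y = (81.7 − 58.4)/[(58.4+81.7)/2] ≈ 0.3326.
E_xy = -0.1850/0.3326 ≈ -0.56.
E_xy < 0, so peanut butter and jelly are complements.

-0.56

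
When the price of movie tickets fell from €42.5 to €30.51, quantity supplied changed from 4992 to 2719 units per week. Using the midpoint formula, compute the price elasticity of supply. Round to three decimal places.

%ΔQ = (2719 − 4992)/[(4992 + 2719)/2] = -2273/3855.5 ≈ -0.5895.
%Δp = (30.51 − 42.5)/[(42.5 + 30.51)/2] = -11.99/36.505 ≈ -0.3284.
Arc elasticity E = %ΔQ/%Δp ≈ -0.5895/-0.3284 ≈ 1.795.
|E| > 1: supply is elastic over this range.

1.795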